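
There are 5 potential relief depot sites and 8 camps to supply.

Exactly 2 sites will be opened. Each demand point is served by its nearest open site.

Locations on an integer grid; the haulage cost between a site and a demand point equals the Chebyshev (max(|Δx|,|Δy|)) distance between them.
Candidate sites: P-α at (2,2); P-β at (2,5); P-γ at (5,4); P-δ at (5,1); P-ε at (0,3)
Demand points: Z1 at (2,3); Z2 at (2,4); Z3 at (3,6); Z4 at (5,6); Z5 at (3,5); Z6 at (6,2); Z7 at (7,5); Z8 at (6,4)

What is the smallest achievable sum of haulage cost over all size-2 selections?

12

Open {P-β, P-γ}.
  Z1→P-β 2, Z2→P-β 1, Z3→P-β 1, Z4→P-γ 2, Z5→P-β 1, Z6→P-γ 2, Z7→P-γ 2, Z8→P-γ 1  ⇒ total 12.
Compare {P-α, P-γ}: total 14.
Compare {P-γ, P-ε}: total 15.
No size-2 selection does better; minimum is 12.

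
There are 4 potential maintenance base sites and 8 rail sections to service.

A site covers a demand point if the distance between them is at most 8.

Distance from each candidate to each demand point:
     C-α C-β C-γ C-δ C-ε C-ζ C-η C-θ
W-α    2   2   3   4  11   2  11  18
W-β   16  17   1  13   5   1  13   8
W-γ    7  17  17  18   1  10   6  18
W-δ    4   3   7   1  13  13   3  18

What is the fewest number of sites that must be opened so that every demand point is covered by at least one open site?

Coverage sets (demand points within 8 of each site):
  W-α: {C-α, C-β, C-γ, C-δ, C-ζ}
  W-β: {C-γ, C-ε, C-ζ, C-θ}
  W-γ: {C-α, C-ε, C-η}
  W-δ: {C-α, C-β, C-γ, C-δ, C-η}
No single site covers all 8 demand points.
But {W-β, W-δ} covers everything, so the minimum is 2.

2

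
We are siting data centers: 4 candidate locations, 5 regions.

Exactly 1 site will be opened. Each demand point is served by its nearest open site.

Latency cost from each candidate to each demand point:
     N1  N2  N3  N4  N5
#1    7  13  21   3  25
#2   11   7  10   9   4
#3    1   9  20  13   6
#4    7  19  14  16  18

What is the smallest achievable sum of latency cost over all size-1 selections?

Open {#2}.
  N1→#2 11, N2→#2 7, N3→#2 10, N4→#2 9, N5→#2 4  ⇒ total 41.
Compare {#3}: total 49.
Compare {#1}: total 69.
No size-1 selection does better; minimum is 41.

41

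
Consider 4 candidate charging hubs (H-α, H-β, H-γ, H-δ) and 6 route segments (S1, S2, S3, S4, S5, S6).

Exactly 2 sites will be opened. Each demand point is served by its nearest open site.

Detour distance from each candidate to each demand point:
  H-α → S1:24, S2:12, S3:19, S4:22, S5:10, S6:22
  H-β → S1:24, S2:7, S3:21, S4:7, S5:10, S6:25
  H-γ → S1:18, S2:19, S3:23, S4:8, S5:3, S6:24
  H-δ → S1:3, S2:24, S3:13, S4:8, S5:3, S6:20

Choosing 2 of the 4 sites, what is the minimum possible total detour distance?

53

Open {H-β, H-δ}.
  S1→H-δ 3, S2→H-β 7, S3→H-δ 13, S4→H-β 7, S5→H-δ 3, S6→H-δ 20  ⇒ total 53.
Compare {H-α, H-δ}: total 59.
Compare {H-γ, H-δ}: total 66.
No size-2 selection does better; minimum is 53.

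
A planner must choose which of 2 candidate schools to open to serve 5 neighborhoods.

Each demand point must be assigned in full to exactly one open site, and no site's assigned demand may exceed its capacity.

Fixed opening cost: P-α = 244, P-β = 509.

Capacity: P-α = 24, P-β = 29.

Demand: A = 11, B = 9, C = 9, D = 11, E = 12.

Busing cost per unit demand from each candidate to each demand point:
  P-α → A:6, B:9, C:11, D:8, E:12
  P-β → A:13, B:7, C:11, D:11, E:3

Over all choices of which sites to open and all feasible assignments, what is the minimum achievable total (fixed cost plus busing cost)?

1246

Open {P-α, P-β}; cheapest assignment that respects the capacities:
  P-α (cap 24, load 23): A, E — cost 11×6 + 12×12 = 210
  P-β (cap 29, load 29): B, C, D — cost 9×7 + 9×11 + 11×11 = 283
  Shipping 493, fixed 753 → total 1246.
  Any other capacity-feasible assignment to {P-α, P-β} ships for at least 493.
Total demand is 52 and no other set of sites has combined capacity ≥ 52, so {P-α, P-β} is the only feasible choice of open sites. Minimum: 1246.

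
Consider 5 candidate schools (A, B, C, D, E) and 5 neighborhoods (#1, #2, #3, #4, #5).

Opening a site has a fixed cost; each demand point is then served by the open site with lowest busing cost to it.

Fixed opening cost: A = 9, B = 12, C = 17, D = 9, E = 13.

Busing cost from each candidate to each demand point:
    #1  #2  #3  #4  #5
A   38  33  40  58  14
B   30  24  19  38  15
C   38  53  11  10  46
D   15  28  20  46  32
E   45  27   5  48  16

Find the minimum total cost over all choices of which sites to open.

112

Open {C, D, E}: assign each demand point to its cheapest open site.
  #1→D 15, #2→E 27, #3→E 5, #4→C 10, #5→E 16
  busing cost 73, fixed 39 → total 112.
Compare {A, C, D}: busing cost 78 + fixed 35 = 113.
Compare {B, C, D}: busing cost 75 + fixed 38 = 113.
Compare {B, C}: busing cost 90 + fixed 29 = 119.
All other subsets cost ≥ 113. Minimum total cost: 112.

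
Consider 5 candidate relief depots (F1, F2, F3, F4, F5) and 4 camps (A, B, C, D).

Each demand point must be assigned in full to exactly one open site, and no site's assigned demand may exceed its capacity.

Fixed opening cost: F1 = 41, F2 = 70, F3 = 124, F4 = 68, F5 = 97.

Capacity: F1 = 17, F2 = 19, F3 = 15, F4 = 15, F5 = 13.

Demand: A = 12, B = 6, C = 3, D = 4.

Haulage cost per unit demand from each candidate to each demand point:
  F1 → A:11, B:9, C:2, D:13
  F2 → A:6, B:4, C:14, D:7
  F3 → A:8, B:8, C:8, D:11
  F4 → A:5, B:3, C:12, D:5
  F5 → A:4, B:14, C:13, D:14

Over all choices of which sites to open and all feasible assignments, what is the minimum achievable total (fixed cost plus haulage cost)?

Open {F1, F2}; cheapest assignment that respects the capacities:
  F1 (cap 17, load 7): C, D — cost 3×2 + 4×13 = 58
  F2 (cap 19, load 18): A, B — cost 12×6 + 6×4 = 96
  Shipping 154, fixed 111 → total 265.
  Any other capacity-feasible assignment to {F1, F2} ships for at least 154.
Compare {F1, F4}: its best feasible assignment gives total 281.
Compare {F2, F4}: its best feasible assignment gives total 284.
Every other set of open sites that can feasibly serve all demand totals ≥ 281 even under its best assignment. Minimum: 265.

265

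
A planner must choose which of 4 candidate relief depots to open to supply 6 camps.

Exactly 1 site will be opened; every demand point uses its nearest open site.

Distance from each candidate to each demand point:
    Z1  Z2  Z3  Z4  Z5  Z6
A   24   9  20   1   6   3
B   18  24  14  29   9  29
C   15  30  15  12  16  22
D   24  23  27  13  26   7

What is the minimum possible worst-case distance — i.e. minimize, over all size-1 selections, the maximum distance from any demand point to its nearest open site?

Open {A}.
  Farthest demand point is Z1 at distance 24 (to A); all others are ≤ 24.
With {D} the worst case is 27.
With {B} the worst case is 29.
No size-1 selection achieves below 24.

24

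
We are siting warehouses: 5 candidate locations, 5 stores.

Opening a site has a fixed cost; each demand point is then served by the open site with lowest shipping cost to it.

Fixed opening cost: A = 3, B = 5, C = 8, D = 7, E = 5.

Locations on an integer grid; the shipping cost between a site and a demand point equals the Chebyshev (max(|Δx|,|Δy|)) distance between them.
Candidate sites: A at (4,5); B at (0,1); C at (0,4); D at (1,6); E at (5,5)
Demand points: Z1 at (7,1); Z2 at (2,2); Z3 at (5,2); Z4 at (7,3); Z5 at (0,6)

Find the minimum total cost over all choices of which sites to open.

20

Open {A}: assign each demand point to its cheapest open site.
  Z1→A 4, Z2→A 3, Z3→A 3, Z4→A 3, Z5→A 4
  shipping cost 17, fixed 3 → total 20.
Compare {E}: shipping cost 17 + fixed 5 = 22.
Compare {A, B}: shipping cost 16 + fixed 8 = 24.
Compare {A, D}: shipping cost 14 + fixed 10 = 24.
All other subsets cost ≥ 22. Minimum total cost: 20.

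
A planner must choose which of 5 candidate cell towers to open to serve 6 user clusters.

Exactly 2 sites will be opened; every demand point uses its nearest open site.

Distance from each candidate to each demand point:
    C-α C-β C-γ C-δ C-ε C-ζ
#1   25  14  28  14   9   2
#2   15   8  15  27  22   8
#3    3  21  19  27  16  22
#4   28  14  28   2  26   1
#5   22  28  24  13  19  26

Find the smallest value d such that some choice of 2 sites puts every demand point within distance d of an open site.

15

Open {#1, #2}.
  Farthest demand point is C-α at distance 15 (to #2); all others are ≤ 15.
With {#1, #3} the worst case is 19.
With {#2, #5} the worst case is 19.
No size-2 selection achieves below 15.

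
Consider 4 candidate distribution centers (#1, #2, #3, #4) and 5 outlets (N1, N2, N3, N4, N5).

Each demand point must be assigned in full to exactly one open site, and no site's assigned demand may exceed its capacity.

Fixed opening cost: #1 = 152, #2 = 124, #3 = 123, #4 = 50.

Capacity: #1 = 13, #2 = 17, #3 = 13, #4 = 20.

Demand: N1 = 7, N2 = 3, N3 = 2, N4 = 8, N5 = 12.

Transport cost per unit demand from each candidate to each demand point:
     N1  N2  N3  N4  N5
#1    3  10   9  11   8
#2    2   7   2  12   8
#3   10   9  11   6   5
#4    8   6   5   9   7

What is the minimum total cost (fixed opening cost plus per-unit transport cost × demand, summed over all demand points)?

369

Open {#2, #4}; cheapest assignment that respects the capacities:
  #2 (cap 17, load 12): N1, N2, N3 — cost 7×2 + 3×7 + 2×2 = 39
  #4 (cap 20, load 20): N4, N5 — cost 8×9 + 12×7 = 156
  Shipping 195, fixed 174 → total 369.
  Any other capacity-feasible assignment to {#2, #4} ships for at least 195.
Compare {#3, #4}: its best feasible assignment gives total 389.
Compare {#1, #4}: its best feasible assignment gives total 427.
Every other set of open sites that can feasibly serve all demand totals ≥ 389 even under its best assignment. Minimum: 369.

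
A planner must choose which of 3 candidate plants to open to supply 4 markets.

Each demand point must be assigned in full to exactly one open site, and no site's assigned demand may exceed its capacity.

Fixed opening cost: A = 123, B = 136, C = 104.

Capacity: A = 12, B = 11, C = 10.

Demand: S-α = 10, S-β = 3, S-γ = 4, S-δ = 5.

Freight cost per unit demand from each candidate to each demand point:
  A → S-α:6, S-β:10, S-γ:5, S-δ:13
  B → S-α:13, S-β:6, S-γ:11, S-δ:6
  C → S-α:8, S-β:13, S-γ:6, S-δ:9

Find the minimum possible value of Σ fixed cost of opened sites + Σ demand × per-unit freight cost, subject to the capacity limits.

Open {A, C}; cheapest assignment that respects the capacities:
  A (cap 12, load 12): S-β, S-γ, S-δ — cost 3×10 + 4×5 + 5×13 = 115
  C (cap 10, load 10): S-α — cost 10×8 = 80
  Shipping 195, fixed 227 → total 422.
  Any other capacity-feasible assignment to {A, C} ships for at least 195.
Compare {A, B, C}: its best feasible assignment gives total 495.
Compare {A, B}: its best feasible assignment gives total 504.
Every other set of open sites that can feasibly serve all demand totals ≥ 495 even under its best assignment. Minimum: 422.

422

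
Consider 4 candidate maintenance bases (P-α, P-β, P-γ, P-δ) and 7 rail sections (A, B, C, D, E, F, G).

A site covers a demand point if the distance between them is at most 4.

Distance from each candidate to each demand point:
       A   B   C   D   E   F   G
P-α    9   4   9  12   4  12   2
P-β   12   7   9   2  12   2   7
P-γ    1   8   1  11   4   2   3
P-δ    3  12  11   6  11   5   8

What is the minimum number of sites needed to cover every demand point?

Coverage sets (demand points within 4 of each site):
  P-α: {B, E, G}
  P-β: {D, F}
  P-γ: {A, C, E, F, G}
  P-δ: {A}
No 2 sites suffice: every size-2 union leaves at least one demand point uncovered.
But {P-α, P-β, P-γ} covers everything, so the minimum is 3.

3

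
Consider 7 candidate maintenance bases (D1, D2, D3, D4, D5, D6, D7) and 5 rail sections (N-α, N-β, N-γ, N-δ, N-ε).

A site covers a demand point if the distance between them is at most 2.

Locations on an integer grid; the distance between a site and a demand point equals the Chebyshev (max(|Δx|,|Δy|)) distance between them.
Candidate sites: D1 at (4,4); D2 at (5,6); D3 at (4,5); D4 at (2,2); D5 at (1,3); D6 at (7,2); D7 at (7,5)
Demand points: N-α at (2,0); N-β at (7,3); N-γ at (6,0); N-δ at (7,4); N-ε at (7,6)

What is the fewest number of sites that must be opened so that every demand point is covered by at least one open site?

Coverage sets (demand points within 2 of each site):
  D1: {}
  D2: {N-δ, N-ε}
  D3: {}
  D4: {N-α}
  D5: {}
  D6: {N-β, N-γ, N-δ}
  D7: {N-β, N-δ, N-ε}
No 2 sites suffice: every size-2 union leaves at least one demand point uncovered.
But {D2, D4, D6} covers everything, so the minimum is 3.

3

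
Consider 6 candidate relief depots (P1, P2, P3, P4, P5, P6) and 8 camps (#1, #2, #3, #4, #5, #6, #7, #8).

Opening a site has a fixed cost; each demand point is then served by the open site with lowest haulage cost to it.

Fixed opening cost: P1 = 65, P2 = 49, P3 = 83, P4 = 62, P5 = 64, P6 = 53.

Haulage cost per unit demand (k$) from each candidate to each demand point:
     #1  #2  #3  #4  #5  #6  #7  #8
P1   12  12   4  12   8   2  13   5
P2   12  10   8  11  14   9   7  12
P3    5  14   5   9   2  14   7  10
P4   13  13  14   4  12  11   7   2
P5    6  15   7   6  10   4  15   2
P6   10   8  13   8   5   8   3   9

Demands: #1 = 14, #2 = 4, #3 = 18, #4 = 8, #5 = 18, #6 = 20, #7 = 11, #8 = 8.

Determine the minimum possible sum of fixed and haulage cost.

588

Open {P1, P3, P6}: assign each demand point to its cheapest open site.
  #1→P3 14×5=70, #2→P6 4×8=32, #3→P1 18×4=72, #4→P6 8×8=64, #5→P3 18×2=36, #6→P1 20×2=40, #7→P6 11×3=33, #8→P1 8×5=40
  haulage cost 387, fixed 201 → total 588.
Compare {P1, P3, P4, P6}: haulage cost 331 + fixed 263 = 594.
Compare {P1, P5, P6}: haulage cost 415 + fixed 182 = 597.
Compare {P1, P3, P4}: haulage cost 391 + fixed 210 = 601.
All other subsets cost ≥ 594. Minimum total cost: 588.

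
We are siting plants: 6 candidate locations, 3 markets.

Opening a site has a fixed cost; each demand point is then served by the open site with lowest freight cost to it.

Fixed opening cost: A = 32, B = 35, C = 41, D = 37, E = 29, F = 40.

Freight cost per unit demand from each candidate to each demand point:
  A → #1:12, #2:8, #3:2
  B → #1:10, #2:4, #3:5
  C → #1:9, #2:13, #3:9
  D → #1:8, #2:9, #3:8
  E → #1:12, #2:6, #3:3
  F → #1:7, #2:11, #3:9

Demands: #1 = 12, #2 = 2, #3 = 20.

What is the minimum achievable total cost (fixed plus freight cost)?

212

Open {A, F}: assign each demand point to its cheapest open site.
  #1→F 12×7=84, #2→A 2×8=16, #3→A 20×2=40
  freight cost 140, fixed 72 → total 212.
Compare {A, D}: freight cost 152 + fixed 69 = 221.
Compare {E, F}: freight cost 156 + fixed 69 = 225.
Compare {A}: freight cost 200 + fixed 32 = 232.
All other subsets cost ≥ 221. Minimum total cost: 212.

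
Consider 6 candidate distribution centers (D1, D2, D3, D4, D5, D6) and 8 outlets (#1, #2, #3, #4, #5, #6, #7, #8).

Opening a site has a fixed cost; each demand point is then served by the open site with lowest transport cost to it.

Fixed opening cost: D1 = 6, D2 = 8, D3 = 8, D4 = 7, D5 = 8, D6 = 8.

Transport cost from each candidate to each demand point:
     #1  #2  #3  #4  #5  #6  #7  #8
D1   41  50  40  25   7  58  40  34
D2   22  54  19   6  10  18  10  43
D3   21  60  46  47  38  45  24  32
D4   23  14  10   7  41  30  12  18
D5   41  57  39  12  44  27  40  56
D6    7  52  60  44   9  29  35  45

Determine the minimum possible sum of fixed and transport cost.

115

Open {D2, D4, D6}: assign each demand point to its cheapest open site.
  #1→D6 7, #2→D4 14, #3→D4 10, #4→D2 6, #5→D6 9, #6→D2 18, #7→D2 10, #8→D4 18
  transport cost 92, fixed 23 → total 115.
Compare {D1, D2, D4, D6}: transport cost 90 + fixed 29 = 119.
Compare {D4, D6}: transport cost 106 + fixed 15 = 121.
Compare {D2, D4}: transport cost 108 + fixed 15 = 123.
All other subsets cost ≥ 119. Minimum total cost: 115.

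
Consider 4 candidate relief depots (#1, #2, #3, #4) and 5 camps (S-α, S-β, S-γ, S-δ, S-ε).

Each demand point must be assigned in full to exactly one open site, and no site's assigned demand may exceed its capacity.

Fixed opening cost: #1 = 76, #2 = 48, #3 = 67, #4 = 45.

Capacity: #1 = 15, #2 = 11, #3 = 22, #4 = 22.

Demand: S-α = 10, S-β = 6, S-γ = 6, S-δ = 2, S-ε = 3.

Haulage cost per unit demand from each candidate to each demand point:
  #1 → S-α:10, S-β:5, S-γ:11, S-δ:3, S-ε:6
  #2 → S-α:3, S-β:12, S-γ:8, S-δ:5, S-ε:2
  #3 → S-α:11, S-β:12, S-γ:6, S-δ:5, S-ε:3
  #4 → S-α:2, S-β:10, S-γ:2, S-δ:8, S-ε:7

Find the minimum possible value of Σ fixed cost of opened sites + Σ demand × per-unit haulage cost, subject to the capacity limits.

201

Open {#2, #4}; cheapest assignment that respects the capacities:
  #2 (cap 11, load 5): S-δ, S-ε — cost 2×5 + 3×2 = 16
  #4 (cap 22, load 22): S-α, S-β, S-γ — cost 10×2 + 6×10 + 6×2 = 92
  Shipping 108, fixed 93 → total 201.
  Any other capacity-feasible assignment to {#2, #4} ships for at least 108.
Compare {#1, #4}: its best feasible assignment gives total 207.
Compare {#3, #4}: its best feasible assignment gives total 223.
Every other set of open sites that can feasibly serve all demand totals ≥ 207 even under its best assignment. Minimum: 201.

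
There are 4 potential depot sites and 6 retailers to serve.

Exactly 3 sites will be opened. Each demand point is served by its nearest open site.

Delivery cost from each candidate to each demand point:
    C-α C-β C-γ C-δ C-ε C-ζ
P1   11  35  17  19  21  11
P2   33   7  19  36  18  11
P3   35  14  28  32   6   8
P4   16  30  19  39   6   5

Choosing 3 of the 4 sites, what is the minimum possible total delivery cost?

Open {P1, P2, P4}.
  C-α→P1 11, C-β→P2 7, C-γ→P1 17, C-δ→P1 19, C-ε→P4 6, C-ζ→P4 5  ⇒ total 65.
Compare {P1, P2, P3}: total 68.
Compare {P1, P3, P4}: total 72.
No size-3 selection does better; minimum is 65.

65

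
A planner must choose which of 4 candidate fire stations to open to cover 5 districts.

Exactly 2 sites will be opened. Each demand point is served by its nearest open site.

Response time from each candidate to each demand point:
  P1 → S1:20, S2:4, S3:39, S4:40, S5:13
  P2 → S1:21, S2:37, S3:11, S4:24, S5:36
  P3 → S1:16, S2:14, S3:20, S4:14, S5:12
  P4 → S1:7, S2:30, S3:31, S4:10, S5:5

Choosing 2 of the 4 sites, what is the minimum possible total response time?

Open {P3, P4}.
  S1→P4 7, S2→P3 14, S3→P3 20, S4→P4 10, S5→P4 5  ⇒ total 56.
Compare {P1, P4}: total 57.
Compare {P2, P4}: total 63.
No size-2 selection does better; minimum is 56.

56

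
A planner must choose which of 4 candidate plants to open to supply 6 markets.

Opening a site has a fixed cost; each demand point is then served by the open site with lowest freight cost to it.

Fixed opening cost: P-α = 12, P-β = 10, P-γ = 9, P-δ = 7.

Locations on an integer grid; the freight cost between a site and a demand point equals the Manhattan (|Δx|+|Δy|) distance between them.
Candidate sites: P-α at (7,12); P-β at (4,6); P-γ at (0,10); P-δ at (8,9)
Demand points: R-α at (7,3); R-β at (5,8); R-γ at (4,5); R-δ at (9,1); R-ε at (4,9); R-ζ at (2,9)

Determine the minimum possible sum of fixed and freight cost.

Open {P-β}: assign each demand point to its cheapest open site.
  R-α→P-β 6, R-β→P-β 3, R-γ→P-β 1, R-δ→P-β 10, R-ε→P-β 3, R-ζ→P-β 5
  freight cost 28, fixed 10 → total 38.
Compare {P-β, P-δ}: freight cost 27 + fixed 17 = 44.
Compare {P-δ}: freight cost 38 + fixed 7 = 45.
Compare {P-β, P-γ}: freight cost 26 + fixed 19 = 45.
All other subsets cost ≥ 44. Minimum total cost: 38.

38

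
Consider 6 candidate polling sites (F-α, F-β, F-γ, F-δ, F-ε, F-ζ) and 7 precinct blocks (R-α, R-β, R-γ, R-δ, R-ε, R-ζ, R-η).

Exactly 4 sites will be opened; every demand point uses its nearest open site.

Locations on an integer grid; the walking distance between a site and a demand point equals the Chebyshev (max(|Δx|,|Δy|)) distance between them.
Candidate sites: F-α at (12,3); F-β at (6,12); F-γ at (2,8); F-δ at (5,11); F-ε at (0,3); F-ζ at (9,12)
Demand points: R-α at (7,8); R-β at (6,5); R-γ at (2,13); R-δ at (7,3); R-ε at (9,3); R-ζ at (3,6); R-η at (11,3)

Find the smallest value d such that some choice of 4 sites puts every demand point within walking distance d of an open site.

Open {F-α, F-β, F-γ, F-δ}.
  Farthest demand point is R-δ at walking distance 5 (to F-α); all others are ≤ 5.
With {F-α, F-β, F-γ, F-ε} the worst case is 5.
With {F-α, F-β, F-γ, F-ζ} the worst case is 5.
No size-4 selection achieves below 5.

5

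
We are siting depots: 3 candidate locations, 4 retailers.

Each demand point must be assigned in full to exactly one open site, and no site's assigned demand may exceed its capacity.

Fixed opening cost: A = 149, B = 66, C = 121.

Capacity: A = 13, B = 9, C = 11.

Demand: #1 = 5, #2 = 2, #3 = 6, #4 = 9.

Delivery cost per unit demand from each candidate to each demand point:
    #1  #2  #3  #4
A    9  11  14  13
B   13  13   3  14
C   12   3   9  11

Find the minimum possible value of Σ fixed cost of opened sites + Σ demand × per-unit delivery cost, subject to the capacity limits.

492

Open {A, B}; cheapest assignment that respects the capacities:
  A (cap 13, load 13): #1, #2, #3 — cost 5×9 + 2×11 + 6×14 = 151
  B (cap 9, load 9): #4 — cost 9×14 = 126
  Shipping 277, fixed 215 → total 492.
  Any other capacity-feasible assignment to {A, B} ships for at least 277.
Compare {A, C}: its best feasible assignment gives total 504.
Compare {A, B, C}: its best feasible assignment gives total 504.
Every other set of open sites that can feasibly serve all demand totals ≥ 504 even under its best assignment. Minimum: 492.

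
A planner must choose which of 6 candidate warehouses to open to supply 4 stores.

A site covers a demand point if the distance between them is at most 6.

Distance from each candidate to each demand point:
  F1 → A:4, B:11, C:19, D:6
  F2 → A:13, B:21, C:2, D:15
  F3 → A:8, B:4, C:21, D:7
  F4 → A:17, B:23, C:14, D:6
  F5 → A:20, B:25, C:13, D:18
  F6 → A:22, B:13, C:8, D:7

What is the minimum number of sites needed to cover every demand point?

3

Coverage sets (demand points within 6 of each site):
  F1: {A, D}
  F2: {C}
  F3: {B}
  F4: {D}
  F5: {}
  F6: {}
No 2 sites suffice: every size-2 union leaves at least one demand point uncovered.
But {F1, F2, F3} covers everything, so the minimum is 3.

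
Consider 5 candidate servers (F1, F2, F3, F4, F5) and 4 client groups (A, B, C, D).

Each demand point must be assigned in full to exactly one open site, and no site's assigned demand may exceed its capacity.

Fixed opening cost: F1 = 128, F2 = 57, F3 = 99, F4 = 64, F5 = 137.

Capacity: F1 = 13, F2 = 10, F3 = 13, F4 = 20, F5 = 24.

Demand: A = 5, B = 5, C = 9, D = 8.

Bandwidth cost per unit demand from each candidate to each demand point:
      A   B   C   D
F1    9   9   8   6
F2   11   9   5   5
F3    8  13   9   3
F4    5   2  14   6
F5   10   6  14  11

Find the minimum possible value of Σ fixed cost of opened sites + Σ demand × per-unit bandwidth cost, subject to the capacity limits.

249

Open {F2, F4}; cheapest assignment that respects the capacities:
  F2 (cap 10, load 9): C — cost 9×5 = 45
  F4 (cap 20, load 18): A, B, D — cost 5×5 + 5×2 + 8×6 = 83
  Shipping 128, fixed 121 → total 249.
  Any other capacity-feasible assignment to {F2, F4} ships for at least 128.
Compare {F2, F3, F4}: its best feasible assignment gives total 324.
Compare {F3, F4}: its best feasible assignment gives total 327.
Every other set of open sites that can feasibly serve all demand totals ≥ 324 even under its best assignment. Minimum: 249.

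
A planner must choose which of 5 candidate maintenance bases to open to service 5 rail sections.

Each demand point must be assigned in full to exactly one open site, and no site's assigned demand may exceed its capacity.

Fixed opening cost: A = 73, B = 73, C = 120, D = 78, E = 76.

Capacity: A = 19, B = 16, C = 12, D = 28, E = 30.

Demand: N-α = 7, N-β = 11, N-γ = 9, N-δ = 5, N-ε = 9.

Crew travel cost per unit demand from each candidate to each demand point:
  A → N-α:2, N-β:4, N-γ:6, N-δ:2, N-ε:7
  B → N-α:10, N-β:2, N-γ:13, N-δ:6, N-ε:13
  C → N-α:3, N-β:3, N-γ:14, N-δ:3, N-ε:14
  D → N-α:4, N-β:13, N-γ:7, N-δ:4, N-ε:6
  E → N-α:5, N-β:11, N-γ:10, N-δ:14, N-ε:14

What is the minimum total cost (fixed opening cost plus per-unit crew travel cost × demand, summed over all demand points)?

Open {A, D}; cheapest assignment that respects the capacities:
  A (cap 19, load 18): N-α, N-β — cost 7×2 + 11×4 = 58
  D (cap 28, load 23): N-γ, N-δ, N-ε — cost 9×7 + 5×4 + 9×6 = 137
  Shipping 195, fixed 151 → total 346.
  Any other capacity-feasible assignment to {A, D} ships for at least 195.
Compare {B, D}: its best feasible assignment gives total 348.
Compare {A, B, D}: its best feasible assignment gives total 387.
Every other set of open sites that can feasibly serve all demand totals ≥ 348 even under its best assignment. Minimum: 346.

346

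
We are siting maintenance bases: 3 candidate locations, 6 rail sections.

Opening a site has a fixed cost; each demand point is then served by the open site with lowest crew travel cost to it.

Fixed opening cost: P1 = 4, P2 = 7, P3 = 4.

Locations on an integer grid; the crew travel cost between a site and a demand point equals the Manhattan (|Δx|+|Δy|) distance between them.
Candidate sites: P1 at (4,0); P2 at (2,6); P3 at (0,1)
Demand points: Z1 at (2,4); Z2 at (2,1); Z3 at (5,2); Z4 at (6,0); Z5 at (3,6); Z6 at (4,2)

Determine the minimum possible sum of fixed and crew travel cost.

Open {P1, P2}: assign each demand point to its cheapest open site.
  Z1→P2 2, Z2→P1 3, Z3→P1 3, Z4→P1 2, Z5→P2 1, Z6→P1 2
  crew travel cost 13, fixed 11 → total 24.
Compare {P1}: crew travel cost 23 + fixed 4 = 27.
Compare {P1, P2, P3}: crew travel cost 12 + fixed 15 = 27.
Compare {P1, P3}: crew travel cost 21 + fixed 8 = 29.
All other subsets cost ≥ 27. Minimum total cost: 24.

24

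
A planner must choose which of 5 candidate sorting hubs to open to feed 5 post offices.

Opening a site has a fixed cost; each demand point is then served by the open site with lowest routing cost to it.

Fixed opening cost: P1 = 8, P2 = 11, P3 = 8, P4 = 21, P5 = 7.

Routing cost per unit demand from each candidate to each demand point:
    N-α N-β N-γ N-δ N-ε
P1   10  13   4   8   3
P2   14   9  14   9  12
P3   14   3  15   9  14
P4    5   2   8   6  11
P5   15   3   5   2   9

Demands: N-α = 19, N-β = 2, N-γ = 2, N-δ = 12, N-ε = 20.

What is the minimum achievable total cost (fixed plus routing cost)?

Open {P1, P4, P5}: assign each demand point to its cheapest open site.
  N-α→P4 19×5=95, N-β→P4 2×2=4, N-γ→P1 2×4=8, N-δ→P5 12×2=24, N-ε→P1 20×3=60
  routing cost 191, fixed 36 → total 227.
Compare {P1, P3, P4, P5}: routing cost 191 + fixed 44 = 235.
Compare {P1, P2, P4, P5}: routing cost 191 + fixed 47 = 238.
Compare {P1, P2, P3, P4, P5}: routing cost 191 + fixed 55 = 246.
All other subsets cost ≥ 235. Minimum total cost: 227.

227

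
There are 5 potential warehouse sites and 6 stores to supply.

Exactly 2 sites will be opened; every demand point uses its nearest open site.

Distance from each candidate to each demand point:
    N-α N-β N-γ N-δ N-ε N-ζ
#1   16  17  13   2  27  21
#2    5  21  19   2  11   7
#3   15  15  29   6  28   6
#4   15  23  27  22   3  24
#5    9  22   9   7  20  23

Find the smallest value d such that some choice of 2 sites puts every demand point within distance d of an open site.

Open {#1, #2}.
  Farthest demand point is N-β at distance 17 (to #1); all others are ≤ 17.
With {#2, #3} the worst case is 19.
With {#3, #5} the worst case is 20.
No size-2 selection achieves below 17.

17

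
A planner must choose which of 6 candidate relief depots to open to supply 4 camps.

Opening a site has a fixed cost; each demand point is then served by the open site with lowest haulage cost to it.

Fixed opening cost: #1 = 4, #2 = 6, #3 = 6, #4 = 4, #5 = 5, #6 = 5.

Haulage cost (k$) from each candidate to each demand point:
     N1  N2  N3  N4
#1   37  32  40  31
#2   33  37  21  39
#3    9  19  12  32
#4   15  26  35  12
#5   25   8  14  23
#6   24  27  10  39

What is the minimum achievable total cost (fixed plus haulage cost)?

Open {#3, #4, #5}: assign each demand point to its cheapest open site.
  N1→#3 9, N2→#5 8, N3→#3 12, N4→#4 12
  haulage cost 41, fixed 15 → total 56.
Compare {#4, #5}: haulage cost 49 + fixed 9 = 58.
Compare {#4, #5, #6}: haulage cost 45 + fixed 14 = 59.
Compare {#3, #4, #5, #6}: haulage cost 39 + fixed 20 = 59.
All other subsets cost ≥ 58. Minimum total cost: 56.

56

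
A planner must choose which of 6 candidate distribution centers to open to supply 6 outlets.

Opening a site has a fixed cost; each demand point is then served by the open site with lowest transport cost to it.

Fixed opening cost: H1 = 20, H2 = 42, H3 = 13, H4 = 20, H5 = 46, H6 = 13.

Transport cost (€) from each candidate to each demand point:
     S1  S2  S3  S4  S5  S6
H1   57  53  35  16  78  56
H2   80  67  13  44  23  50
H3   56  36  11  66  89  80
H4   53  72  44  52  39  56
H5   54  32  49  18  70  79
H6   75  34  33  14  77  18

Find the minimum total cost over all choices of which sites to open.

215

Open {H3, H4, H6}: assign each demand point to its cheapest open site.
  S1→H4 53, S2→H6 34, S3→H3 11, S4→H6 14, S5→H4 39, S6→H6 18
  transport cost 169, fixed 46 → total 215.
Compare {H4, H6}: transport cost 191 + fixed 33 = 224.
Compare {H2, H3, H6}: transport cost 156 + fixed 68 = 224.
Compare {H2, H4, H6}: transport cost 155 + fixed 75 = 230.
All other subsets cost ≥ 224. Minimum total cost: 215.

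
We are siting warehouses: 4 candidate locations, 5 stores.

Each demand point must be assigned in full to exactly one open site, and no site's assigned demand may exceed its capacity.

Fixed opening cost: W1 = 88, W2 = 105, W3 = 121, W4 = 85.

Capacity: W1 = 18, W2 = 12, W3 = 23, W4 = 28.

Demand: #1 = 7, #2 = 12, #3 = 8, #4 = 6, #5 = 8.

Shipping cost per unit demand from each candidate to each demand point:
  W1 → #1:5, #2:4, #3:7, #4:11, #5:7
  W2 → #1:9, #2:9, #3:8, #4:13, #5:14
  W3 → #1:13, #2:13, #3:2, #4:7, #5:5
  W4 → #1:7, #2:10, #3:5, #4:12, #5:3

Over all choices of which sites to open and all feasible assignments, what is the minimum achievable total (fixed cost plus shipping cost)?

Open {W1, W4}; cheapest assignment that respects the capacities:
  W1 (cap 18, load 18): #2, #4 — cost 12×4 + 6×11 = 114
  W4 (cap 28, load 23): #1, #3, #5 — cost 7×7 + 8×5 + 8×3 = 113
  Shipping 227, fixed 173 → total 400.
  Any other capacity-feasible assignment to {W1, W4} ships for at least 227.
Compare {W3, W4}: its best feasible assignment gives total 457.
Compare {W1, W3}: its best feasible assignment gives total 470.
Every other set of open sites that can feasibly serve all demand totals ≥ 457 even under its best assignment. Minimum: 400.

400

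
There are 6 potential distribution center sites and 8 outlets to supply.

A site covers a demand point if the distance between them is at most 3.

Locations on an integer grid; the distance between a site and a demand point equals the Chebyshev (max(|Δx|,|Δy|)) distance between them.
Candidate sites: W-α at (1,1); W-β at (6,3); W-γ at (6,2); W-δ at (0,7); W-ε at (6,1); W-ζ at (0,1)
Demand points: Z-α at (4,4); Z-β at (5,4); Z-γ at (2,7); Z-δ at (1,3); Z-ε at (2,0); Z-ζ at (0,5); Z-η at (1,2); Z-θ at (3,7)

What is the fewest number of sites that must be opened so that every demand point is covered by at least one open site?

3

Coverage sets (demand points within 3 of each site):
  W-α: {Z-α, Z-δ, Z-ε, Z-η}
  W-β: {Z-α, Z-β}
  W-γ: {Z-α, Z-β}
  W-δ: {Z-γ, Z-ζ, Z-θ}
  W-ε: {Z-α, Z-β}
  W-ζ: {Z-δ, Z-ε, Z-η}
No 2 sites suffice: every size-2 union leaves at least one demand point uncovered.
But {W-α, W-β, W-δ} covers everything, so the minimum is 3.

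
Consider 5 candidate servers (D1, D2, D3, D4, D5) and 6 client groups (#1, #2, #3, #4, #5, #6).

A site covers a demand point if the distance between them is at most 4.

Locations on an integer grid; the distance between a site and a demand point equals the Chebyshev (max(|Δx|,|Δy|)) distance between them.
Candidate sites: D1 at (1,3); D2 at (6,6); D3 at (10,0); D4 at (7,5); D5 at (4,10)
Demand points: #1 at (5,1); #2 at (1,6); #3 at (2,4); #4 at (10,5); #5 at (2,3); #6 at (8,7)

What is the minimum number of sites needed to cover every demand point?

2

Coverage sets (demand points within 4 of each site):
  D1: {#1, #2, #3, #5}
  D2: {#3, #4, #5, #6}
  D3: {}
  D4: {#1, #4, #6}
  D5: {#2, #6}
No single site covers all 6 demand points.
But {D1, D2} covers everything, so the minimum is 2.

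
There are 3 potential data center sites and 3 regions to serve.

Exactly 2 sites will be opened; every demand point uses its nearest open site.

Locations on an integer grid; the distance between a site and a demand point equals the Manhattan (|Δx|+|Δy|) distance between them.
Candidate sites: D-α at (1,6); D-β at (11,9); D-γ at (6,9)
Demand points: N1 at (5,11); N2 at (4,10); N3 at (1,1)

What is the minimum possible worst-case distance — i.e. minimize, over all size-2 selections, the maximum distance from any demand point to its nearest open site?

Open {D-α, D-γ}.
  Farthest demand point is N3 at distance 5 (to D-α); all others are ≤ 5.
With {D-α, D-β} the worst case is 8.
With {D-β, D-γ} the worst case is 13.
No size-2 selection achieves below 5.

5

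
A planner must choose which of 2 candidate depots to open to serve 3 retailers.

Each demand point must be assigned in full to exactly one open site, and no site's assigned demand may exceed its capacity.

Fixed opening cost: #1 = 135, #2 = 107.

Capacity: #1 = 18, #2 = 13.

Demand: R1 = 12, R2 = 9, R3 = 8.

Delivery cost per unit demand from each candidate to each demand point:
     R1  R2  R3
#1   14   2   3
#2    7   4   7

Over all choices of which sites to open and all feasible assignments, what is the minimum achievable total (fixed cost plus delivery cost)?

368

Open {#1, #2}; cheapest assignment that respects the capacities:
  #1 (cap 18, load 17): R2, R3 — cost 9×2 + 8×3 = 42
  #2 (cap 13, load 12): R1 — cost 12×7 = 84
  Shipping 126, fixed 242 → total 368.
  Any other capacity-feasible assignment to {#1, #2} ships for at least 126.
Total demand is 29 and no other set of sites has combined capacity ≥ 29, so {#1, #2} is the only feasible choice of open sites. Minimum: 368.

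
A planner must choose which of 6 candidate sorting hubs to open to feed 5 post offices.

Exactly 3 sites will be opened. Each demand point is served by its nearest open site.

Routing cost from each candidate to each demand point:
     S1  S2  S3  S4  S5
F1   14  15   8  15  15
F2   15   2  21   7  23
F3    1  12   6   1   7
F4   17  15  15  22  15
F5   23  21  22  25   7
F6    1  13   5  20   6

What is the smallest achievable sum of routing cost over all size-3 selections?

Open {F2, F3, F6}.
  S1→F3 1, S2→F2 2, S3→F6 5, S4→F3 1, S5→F6 6  ⇒ total 15.
Compare {F1, F2, F3}: total 17.
Compare {F2, F3, F4}: total 17.
No size-3 selection does better; minimum is 15.

15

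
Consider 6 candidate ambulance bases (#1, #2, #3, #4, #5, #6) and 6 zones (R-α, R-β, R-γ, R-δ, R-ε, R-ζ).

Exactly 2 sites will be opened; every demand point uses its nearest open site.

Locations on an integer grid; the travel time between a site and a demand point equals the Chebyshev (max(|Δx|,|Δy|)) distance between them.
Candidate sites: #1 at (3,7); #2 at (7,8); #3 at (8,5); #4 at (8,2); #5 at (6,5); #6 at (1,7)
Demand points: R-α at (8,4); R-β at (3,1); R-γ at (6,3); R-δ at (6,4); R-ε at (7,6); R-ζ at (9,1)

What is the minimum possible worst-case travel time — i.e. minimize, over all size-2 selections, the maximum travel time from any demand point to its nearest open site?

Open {#1, #5}.
  Farthest demand point is R-β at travel time 4 (to #5); all others are ≤ 4.
With {#2, #5} the worst case is 4.
With {#3, #5} the worst case is 4.
No size-2 selection achieves below 4.

4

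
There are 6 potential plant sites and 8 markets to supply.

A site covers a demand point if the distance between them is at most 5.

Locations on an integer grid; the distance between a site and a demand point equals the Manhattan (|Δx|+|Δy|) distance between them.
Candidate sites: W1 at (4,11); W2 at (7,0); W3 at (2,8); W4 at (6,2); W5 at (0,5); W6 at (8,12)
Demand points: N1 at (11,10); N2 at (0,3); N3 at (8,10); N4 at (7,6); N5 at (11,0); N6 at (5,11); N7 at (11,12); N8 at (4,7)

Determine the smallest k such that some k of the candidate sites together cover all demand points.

Coverage sets (demand points within 5 of each site):
  W1: {N3, N6, N8}
  W2: {N5}
  W3: {N8}
  W4: {N4}
  W5: {N2}
  W6: {N1, N3, N6, N7}
No 4 sites suffice: every size-4 union leaves at least one demand point uncovered.
But {W1, W2, W4, W5, W6} covers everything, so the minimum is 5.

5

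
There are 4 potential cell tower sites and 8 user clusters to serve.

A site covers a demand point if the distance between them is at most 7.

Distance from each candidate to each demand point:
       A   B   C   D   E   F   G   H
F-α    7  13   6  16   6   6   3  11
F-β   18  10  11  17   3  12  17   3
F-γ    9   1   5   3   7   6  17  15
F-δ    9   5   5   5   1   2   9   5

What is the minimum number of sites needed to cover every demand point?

2

Coverage sets (demand points within 7 of each site):
  F-α: {A, C, E, F, G}
  F-β: {E, H}
  F-γ: {B, C, D, E, F}
  F-δ: {B, C, D, E, F, H}
No single site covers all 8 demand points.
But {F-α, F-δ} covers everything, so the minimum is 2.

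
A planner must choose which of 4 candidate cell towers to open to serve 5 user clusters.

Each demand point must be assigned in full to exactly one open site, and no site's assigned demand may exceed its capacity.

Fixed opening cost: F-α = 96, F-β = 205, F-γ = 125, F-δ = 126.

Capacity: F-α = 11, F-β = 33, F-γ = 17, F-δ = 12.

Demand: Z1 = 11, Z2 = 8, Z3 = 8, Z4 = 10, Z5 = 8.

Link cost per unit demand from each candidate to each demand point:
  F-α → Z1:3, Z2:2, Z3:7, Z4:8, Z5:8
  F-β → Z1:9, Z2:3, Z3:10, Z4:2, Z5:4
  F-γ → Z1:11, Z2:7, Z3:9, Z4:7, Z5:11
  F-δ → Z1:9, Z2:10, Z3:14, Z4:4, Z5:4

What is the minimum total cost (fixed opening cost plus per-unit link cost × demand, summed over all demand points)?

607

Open {F-α, F-β, F-γ}; cheapest assignment that respects the capacities:
  F-α (cap 11, load 11): Z1 — cost 11×3 = 33
  F-β (cap 33, load 26): Z2, Z4, Z5 — cost 8×3 + 10×2 + 8×4 = 76
  F-γ (cap 17, load 8): Z3 — cost 8×9 = 72
  Shipping 181, fixed 426 → total 607.
  Any other capacity-feasible assignment to {F-α, F-β, F-γ} ships for at least 181.
Compare {F-β, F-γ}: its best feasible assignment gives total 609.
Compare {F-α, F-β, F-δ}: its best feasible assignment gives total 616.
Every other set of open sites that can feasibly serve all demand totals ≥ 609 even under its best assignment. Minimum: 607.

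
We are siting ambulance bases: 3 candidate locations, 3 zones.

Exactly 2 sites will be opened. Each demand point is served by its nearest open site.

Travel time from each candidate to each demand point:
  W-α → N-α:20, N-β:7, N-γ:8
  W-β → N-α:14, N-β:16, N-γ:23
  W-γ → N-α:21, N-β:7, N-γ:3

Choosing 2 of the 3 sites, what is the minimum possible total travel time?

Open {W-β, W-γ}.
  N-α→W-β 14, N-β→W-γ 7, N-γ→W-γ 3  ⇒ total 24.
Compare {W-α, W-β}: total 29.
Compare {W-α, W-γ}: total 30.

24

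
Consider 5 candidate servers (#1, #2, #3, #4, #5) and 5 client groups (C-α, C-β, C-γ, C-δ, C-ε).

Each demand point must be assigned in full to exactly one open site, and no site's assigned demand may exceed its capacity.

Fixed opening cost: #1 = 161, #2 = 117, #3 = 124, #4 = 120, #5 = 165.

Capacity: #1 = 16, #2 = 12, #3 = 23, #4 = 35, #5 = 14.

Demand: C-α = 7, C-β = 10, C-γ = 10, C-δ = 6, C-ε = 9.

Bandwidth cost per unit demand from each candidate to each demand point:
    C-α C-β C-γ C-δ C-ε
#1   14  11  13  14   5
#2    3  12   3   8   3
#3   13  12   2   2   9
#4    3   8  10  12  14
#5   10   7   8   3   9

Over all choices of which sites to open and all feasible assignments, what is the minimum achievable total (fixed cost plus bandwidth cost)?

Open {#3, #4}; cheapest assignment that respects the capacities:
  #3 (cap 23, load 16): C-γ, C-δ — cost 10×2 + 6×2 = 32
  #4 (cap 35, load 26): C-α, C-β, C-ε — cost 7×3 + 10×8 + 9×14 = 227
  Shipping 259, fixed 244 → total 503.
  Any other capacity-feasible assignment to {#3, #4} ships for at least 259.
Compare {#2, #3, #4}: its best feasible assignment gives total 521.
Compare {#2, #4}: its best feasible assignment gives total 537.
Every other set of open sites that can feasibly serve all demand totals ≥ 521 even under its best assignment. Minimum: 503.

503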